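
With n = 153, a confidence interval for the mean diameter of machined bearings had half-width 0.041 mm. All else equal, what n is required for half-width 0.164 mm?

Margin of error scales as 1/√n, so n₂ = n₁·(E₁/E₂)².
n₂ = 153 × (0.041/0.164)² = 153 × 0.0625 = 9.56
Round up: n₂ = 10.

10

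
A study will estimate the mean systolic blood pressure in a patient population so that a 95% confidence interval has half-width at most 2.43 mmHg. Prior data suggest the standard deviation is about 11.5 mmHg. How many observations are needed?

For a mean, the margin of error is E = z·σ/√n, so n = (zσ/E)².
At 95% confidence, z = 1.960.
n = (1.960 × 11.5 / 2.43)² = 86.04
Round up: n = 87.

n = 87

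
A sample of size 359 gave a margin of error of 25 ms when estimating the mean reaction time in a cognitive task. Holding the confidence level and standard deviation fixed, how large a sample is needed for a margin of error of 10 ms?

Margin of error scales as 1/√n, so n₂ = n₁·(E₁/E₂)².
n₂ = 359 × (25/10)² = 359 × 6.25 = 2243.75
Round up: n₂ = 2244.

2244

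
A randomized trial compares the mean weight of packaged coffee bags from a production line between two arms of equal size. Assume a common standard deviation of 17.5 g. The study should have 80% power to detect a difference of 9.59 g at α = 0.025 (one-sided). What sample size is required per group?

53 per group

For two equal groups, n per group = 2·((z_α + z_β)·σ/δ)².
z_α = 1.960; z_β = 0.842 (power 80%).
n = 2 × (2.802 × 17.5 / 9.59)² = 2 × 26.14 = 52.28
Round up: n = 53 per group.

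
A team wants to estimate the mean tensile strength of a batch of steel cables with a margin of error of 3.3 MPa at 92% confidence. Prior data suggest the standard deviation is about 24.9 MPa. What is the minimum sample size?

For a mean, the margin of error is E = z·σ/√n, so n = (zσ/E)².
At 92% confidence, z = 1.751.
n = (1.751 × 24.9 / 3.3)² = 174.56
Round up: n = 175.

175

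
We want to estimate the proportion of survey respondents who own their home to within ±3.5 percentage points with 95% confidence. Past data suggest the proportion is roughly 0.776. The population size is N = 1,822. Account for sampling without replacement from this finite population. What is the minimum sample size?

For a proportion with margin E = 0.035 at 95% confidence, z = 1.960.
n = p̂(1−p̂)(z/E)² = 0.776 × 0.224 × (1.960/0.035)² = 545.11 — call this n₀.
Finite-population correction with N = 1,822: n = n₀ / (1 + (n₀−1)/N) = 545.11 / 1.299 = 419.64
Round up: n = 420.

420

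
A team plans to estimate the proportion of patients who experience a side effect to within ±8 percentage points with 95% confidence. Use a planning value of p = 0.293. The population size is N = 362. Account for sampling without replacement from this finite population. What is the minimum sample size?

For a proportion with margin E = 0.08 at 95% confidence, z = 1.960.
n = p̂(1−p̂)(z/E)² = 0.293 × 0.707 × (1.960/0.08)² = 124.34 — call this n₀.
Finite-population correction with N = 362: n = n₀ / (1 + (n₀−1)/N) = 124.34 / 1.341 = 92.72
Round up: n = 93.

93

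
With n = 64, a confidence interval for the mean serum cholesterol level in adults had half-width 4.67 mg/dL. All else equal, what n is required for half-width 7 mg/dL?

29

Margin of error scales as 1/√n, so n₂ = n₁·(E₁/E₂)².
n₂ = 64 × (4.67/7)² = 64 × 0.4451 = 28.49
Round up: n₂ = 29.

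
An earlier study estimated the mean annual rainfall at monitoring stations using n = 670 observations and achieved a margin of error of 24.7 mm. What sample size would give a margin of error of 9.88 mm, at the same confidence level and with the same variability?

n = 4188

Margin of error scales as 1/√n, so n₂ = n₁·(E₁/E₂)².
n₂ = 670 × (24.7/9.88)² = 670 × 6.25 = 4187.50
Round up: n₂ = 4188.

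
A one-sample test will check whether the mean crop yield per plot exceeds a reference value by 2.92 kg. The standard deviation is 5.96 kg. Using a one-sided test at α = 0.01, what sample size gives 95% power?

66

For a one-sample z-test, n = ((z_α + z_β)·σ/δ)².
z_α = 2.326 (one-sided α = 0.01); z_β = 1.645 (power 95% → β = 0.05).
n = (3.971 × 5.96 / 2.92)² = 65.69
Round up: n = 66.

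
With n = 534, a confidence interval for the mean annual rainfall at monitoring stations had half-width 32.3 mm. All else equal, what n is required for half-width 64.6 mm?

134

Margin of error scales as 1/√n, so n₂ = n₁·(E₁/E₂)².
n₂ = 534 × (32.3/64.6)² = 534 × 0.25 = 133.50
Round up: n₂ = 134.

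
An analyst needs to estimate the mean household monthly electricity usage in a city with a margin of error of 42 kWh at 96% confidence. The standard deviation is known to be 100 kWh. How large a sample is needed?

For a mean, the margin of error is E = z·σ/√n, so n = (zσ/E)².
At 96% confidence, z = 2.054.
n = (2.054 × 100 / 42)² = 23.92
Round up: n = 24.

24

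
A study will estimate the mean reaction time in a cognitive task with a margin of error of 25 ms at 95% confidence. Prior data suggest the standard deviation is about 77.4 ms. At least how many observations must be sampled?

For a mean, the margin of error is E = z·σ/√n, so n = (zσ/E)².
At 95% confidence, z = 1.960.
n = (1.960 × 77.4 / 25)² = 36.82
Round up: n = 37.

37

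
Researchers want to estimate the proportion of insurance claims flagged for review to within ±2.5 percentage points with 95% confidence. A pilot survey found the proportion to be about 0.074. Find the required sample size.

For a proportion with margin E = 0.025 at 95% confidence, z = 1.960.
n = p̂(1−p̂)(z/E)² = 0.074 × 0.926 × (1.960/0.025)² = 421.19
Round up: n = 422.

422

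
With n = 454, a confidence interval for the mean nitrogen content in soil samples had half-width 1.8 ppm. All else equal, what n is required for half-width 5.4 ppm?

51

Margin of error scales as 1/√n, so n₂ = n₁·(E₁/E₂)².
n₂ = 454 × (1.8/5.4)² = 454 × 0.1111 = 50.44
Round up: n₂ = 51.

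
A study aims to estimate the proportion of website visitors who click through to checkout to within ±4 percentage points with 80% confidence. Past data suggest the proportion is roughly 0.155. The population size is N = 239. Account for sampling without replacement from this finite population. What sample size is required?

For a proportion with margin E = 0.04 at 80% confidence, z = 1.282.
n = p̂(1−p̂)(z/E)² = 0.155 × 0.845 × (1.282/0.04)² = 134.54 — call this n₀.
Finite-population correction with N = 239: n = n₀ / (1 + (n₀−1)/N) = 134.54 / 1.559 = 86.30
Round up: n = 87.

87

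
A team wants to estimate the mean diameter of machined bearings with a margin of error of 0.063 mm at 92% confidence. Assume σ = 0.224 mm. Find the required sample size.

For a mean, the margin of error is E = z·σ/√n, so n = (zσ/E)².
At 92% confidence, z = 1.751.
n = (1.751 × 0.224 / 0.063)² = 38.76
Round up: n = 39.

39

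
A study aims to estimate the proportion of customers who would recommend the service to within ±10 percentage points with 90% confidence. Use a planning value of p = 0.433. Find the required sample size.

67

For a proportion with margin E = 0.1 at 90% confidence, z = 1.645.
n = p̂(1−p̂)(z/E)² = 0.433 × 0.567 × (1.645/0.1)² = 66.44
Round up: n = 67.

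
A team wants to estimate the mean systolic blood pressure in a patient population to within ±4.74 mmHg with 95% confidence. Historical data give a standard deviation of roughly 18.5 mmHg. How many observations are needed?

59

For a mean, the margin of error is E = z·σ/√n, so n = (zσ/E)².
At 95% confidence, z = 1.960.
n = (1.960 × 18.5 / 4.74)² = 58.52
Round up: n = 59.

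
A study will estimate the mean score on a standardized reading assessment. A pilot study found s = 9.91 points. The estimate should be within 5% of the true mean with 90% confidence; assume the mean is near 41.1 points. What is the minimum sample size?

63

For a mean, the margin of error is E = z·σ/√n, so n = (zσ/E)².
At 90% confidence, z = 1.645.
E = 5% of 41.1 = 2.055 points.
n = (1.645 × 9.91 / 2.055)² = 62.93
Round up: n = 63.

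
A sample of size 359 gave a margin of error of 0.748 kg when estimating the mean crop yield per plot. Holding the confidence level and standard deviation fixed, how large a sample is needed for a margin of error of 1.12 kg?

Margin of error scales as 1/√n, so n₂ = n₁·(E₁/E₂)².
n₂ = 359 × (0.748/1.12)² = 359 × 0.446 = 160.11
Round up: n₂ = 161.

161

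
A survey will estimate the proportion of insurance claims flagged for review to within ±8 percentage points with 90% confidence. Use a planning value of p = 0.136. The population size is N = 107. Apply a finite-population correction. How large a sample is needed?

35

For a proportion with margin E = 0.08 at 90% confidence, z = 1.645.
n = p̂(1−p̂)(z/E)² = 0.136 × 0.864 × (1.645/0.08)² = 49.68 — call this n₀.
Finite-population correction with N = 107: n = n₀ / (1 + (n₀−1)/N) = 49.68 / 1.455 = 34.14
Round up: n = 35.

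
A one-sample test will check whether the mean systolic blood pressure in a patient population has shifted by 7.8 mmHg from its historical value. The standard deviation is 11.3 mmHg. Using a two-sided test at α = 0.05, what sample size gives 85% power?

For a one-sample z-test, n = ((z_{α/2} + z_β)·σ/δ)².
z_{α/2} = 1.960 (two-sided α = 0.05); z_β = 1.036 (power 85% → β = 0.15).
n = (2.996 × 11.3 / 7.8)² = 18.84
Round up: n = 19.

19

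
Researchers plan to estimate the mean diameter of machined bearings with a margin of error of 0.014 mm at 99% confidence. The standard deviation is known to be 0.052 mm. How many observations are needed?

92

For a mean, the margin of error is E = z·σ/√n, so n = (zσ/E)².
At 99% confidence, z = 2.576.
n = (2.576 × 0.052 / 0.014)² = 91.55
Round up: n = 92.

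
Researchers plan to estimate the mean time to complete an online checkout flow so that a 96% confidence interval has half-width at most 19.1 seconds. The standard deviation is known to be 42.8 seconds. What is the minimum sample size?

For a mean, the margin of error is E = z·σ/√n, so n = (zσ/E)².
At 96% confidence, z = 2.054.
n = (2.054 × 42.8 / 19.1)² = 21.18
Round up: n = 22.

n = 22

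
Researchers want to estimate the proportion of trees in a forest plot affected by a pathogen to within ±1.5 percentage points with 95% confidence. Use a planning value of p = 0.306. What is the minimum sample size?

For a proportion with margin E = 0.015 at 95% confidence, z = 1.960.
n = p̂(1−p̂)(z/E)² = 0.306 × 0.694 × (1.960/0.015)² = 3625.86
Round up: n = 3626.

3626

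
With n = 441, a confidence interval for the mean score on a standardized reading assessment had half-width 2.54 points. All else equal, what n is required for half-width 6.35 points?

Margin of error scales as 1/√n, so n₂ = n₁·(E₁/E₂)².
n₂ = 441 × (2.54/6.35)² = 441 × 0.16 = 70.56
Round up: n₂ = 71.

71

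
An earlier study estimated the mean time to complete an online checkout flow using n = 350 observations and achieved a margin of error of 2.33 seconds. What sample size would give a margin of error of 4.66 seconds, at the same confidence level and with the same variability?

Margin of error scales as 1/√n, so n₂ = n₁·(E₁/E₂)².
n₂ = 350 × (2.33/4.66)² = 350 × 0.25 = 87.50
Round up: n₂ = 88.

88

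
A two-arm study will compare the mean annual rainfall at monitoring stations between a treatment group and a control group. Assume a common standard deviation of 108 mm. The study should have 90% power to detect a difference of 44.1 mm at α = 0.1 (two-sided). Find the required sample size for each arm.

For two equal groups, n per group = 2·((z_{α/2} + z_β)·σ/δ)².
z_{α/2} = 1.645; z_β = 1.282 (power 90%).
n = 2 × (2.927 × 108 / 44.1)² = 2 × 51.38 = 102.76
Round up: n = 103 per group.

103 per group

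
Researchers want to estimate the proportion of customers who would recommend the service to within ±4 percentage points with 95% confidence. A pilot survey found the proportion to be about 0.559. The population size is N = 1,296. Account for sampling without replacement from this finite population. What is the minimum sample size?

n = 407

For a proportion with margin E = 0.04 at 95% confidence, z = 1.960.
n = p̂(1−p̂)(z/E)² = 0.559 × 0.441 × (1.960/0.04)² = 591.89 — call this n₀.
Finite-population correction with N = 1,296: n = n₀ / (1 + (n₀−1)/N) = 591.89 / 1.456 = 406.52
Round up: n = 407.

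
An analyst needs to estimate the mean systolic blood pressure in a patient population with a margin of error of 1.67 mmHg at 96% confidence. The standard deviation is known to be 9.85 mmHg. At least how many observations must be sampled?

For a mean, the margin of error is E = z·σ/√n, so n = (zσ/E)².
At 96% confidence, z = 2.054.
n = (2.054 × 9.85 / 1.67)² = 146.77
Round up: n = 147.

147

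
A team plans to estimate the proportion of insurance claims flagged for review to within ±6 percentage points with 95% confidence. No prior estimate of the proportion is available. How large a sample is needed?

For a proportion with margin E = 0.06 at 95% confidence, z = 1.960.
With no prior estimate, use p = 0.5, which maximizes p(1−p) at 0.25.
n = 0.25 × (z/E)² = 0.25 × (1.960/0.06)² = 266.78
Round up: n = 267.

267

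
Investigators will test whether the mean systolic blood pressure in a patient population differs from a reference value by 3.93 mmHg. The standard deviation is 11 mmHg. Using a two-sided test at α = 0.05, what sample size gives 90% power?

For a one-sample z-test, n = ((z_{α/2} + z_β)·σ/δ)².
z_{α/2} = 1.960 (two-sided α = 0.05); z_β = 1.282 (power 90% → β = 0.1).
n = (3.242 × 11 / 3.93)² = 82.34
Round up: n = 83.

83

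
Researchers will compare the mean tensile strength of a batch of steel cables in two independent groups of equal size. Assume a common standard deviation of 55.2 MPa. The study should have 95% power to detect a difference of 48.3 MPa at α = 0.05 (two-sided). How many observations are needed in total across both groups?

68 total

For two equal groups, n per group = 2·((z_{α/2} + z_β)·σ/δ)².
z_{α/2} = 1.960; z_β = 1.645 (power 95%).
n = 2 × (3.605 × 55.2 / 48.3)² = 2 × 16.97 = 33.94
Round up: n = 34 per group.
Total across both groups: 2 × 34 = 68.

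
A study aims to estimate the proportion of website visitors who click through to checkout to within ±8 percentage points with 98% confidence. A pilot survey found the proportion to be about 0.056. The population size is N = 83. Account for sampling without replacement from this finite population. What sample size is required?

For a proportion with margin E = 0.08 at 98% confidence, z = 2.326.
n = p̂(1−p̂)(z/E)² = 0.056 × 0.944 × (2.326/0.08)² = 44.69 — call this n₀.
Finite-population correction with N = 83: n = n₀ / (1 + (n₀−1)/N) = 44.69 / 1.526 = 29.29
Round up: n = 30.

30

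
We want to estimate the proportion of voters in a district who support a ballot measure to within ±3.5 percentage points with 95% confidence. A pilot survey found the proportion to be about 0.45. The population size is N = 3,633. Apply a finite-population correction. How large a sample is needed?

n = 640

For a proportion with margin E = 0.035 at 95% confidence, z = 1.960.
n = p̂(1−p̂)(z/E)² = 0.45 × 0.55 × (1.960/0.035)² = 776.16 — call this n₀.
Finite-population correction with N = 3,633: n = n₀ / (1 + (n₀−1)/N) = 776.16 / 1.213 = 639.87
Round up: n = 640.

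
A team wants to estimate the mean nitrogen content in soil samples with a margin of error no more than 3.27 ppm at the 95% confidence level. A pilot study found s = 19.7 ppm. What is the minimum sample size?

For a mean, the margin of error is E = z·σ/√n, so n = (zσ/E)².
At 95% confidence, z = 1.960.
n = (1.960 × 19.7 / 3.27)² = 139.43
Round up: n = 140.

140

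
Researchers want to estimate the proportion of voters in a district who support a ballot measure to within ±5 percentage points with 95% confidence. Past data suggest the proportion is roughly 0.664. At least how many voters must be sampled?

343

For a proportion with margin E = 0.05 at 95% confidence, z = 1.960.
n = p̂(1−p̂)(z/E)² = 0.664 × 0.336 × (1.960/0.05)² = 342.83
Round up: n = 343.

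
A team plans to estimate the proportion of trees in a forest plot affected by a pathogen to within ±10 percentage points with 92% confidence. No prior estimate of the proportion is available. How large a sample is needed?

77

For a proportion with margin E = 0.1 at 92% confidence, z = 1.751.
With no prior estimate, use p = 0.5, which maximizes p(1−p) at 0.25.
n = 0.25 × (z/E)² = 0.25 × (1.751/0.1)² = 76.65
Round up: n = 77.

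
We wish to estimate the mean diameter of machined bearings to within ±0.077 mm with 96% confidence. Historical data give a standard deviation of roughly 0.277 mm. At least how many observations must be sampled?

n = 55

For a mean, the margin of error is E = z·σ/√n, so n = (zσ/E)².
At 96% confidence, z = 2.054.
n = (2.054 × 0.277 / 0.077)² = 54.60
Round up: n = 55.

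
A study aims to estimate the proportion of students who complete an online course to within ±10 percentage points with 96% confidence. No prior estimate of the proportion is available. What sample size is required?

n = 106

For a proportion with margin E = 0.1 at 96% confidence, z = 2.054.
With no prior estimate, use p = 0.5, which maximizes p(1−p) at 0.25.
n = 0.25 × (z/E)² = 0.25 × (2.054/0.1)² = 105.47
Round up: n = 106.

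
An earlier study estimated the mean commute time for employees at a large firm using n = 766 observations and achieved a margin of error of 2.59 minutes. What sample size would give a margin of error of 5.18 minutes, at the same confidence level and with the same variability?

192

Margin of error scales as 1/√n, so n₂ = n₁·(E₁/E₂)².
n₂ = 766 × (2.59/5.18)² = 766 × 0.25 = 191.50
Round up: n₂ = 192.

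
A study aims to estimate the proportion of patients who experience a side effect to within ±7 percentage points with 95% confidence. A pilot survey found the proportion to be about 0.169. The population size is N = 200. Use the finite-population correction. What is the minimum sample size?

For a proportion with margin E = 0.07 at 95% confidence, z = 1.960.
n = p̂(1−p̂)(z/E)² = 0.169 × 0.831 × (1.960/0.07)² = 110.10 — call this n₀.
Finite-population correction with N = 200: n = n₀ / (1 + (n₀−1)/N) = 110.10 / 1.546 = 71.22
Round up: n = 72.

72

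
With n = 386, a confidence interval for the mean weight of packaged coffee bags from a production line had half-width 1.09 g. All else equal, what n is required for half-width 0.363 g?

Margin of error scales as 1/√n, so n₂ = n₁·(E₁/E₂)².
n₂ = 386 × (1.09/0.363)² = 386 × 9.017 = 3480.56
Round up: n₂ = 3481.

3481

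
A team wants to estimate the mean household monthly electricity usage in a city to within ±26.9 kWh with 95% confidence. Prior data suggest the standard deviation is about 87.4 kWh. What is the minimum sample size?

n = 41

For a mean, the margin of error is E = z·σ/√n, so n = (zσ/E)².
At 95% confidence, z = 1.960.
n = (1.960 × 87.4 / 26.9)² = 40.55
Round up: n = 41.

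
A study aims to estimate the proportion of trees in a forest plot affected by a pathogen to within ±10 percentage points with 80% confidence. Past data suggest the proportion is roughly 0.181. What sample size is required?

25

For a proportion with margin E = 0.1 at 80% confidence, z = 1.282.
n = p̂(1−p̂)(z/E)² = 0.181 × 0.819 × (1.282/0.1)² = 24.36
Round up: n = 25.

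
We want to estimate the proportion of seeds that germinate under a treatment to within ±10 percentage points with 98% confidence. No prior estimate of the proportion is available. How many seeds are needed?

For a proportion with margin E = 0.1 at 98% confidence, z = 2.326.
With no prior estimate, use p = 0.5, which maximizes p(1−p) at 0.25.
n = 0.25 × (z/E)² = 0.25 × (2.326/0.1)² = 135.26
Round up: n = 136.

136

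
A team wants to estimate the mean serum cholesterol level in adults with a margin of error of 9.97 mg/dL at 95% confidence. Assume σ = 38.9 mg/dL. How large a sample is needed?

For a mean, the margin of error is E = z·σ/√n, so n = (zσ/E)².
At 95% confidence, z = 1.960.
n = (1.960 × 38.9 / 9.97)² = 58.48
Round up: n = 59.

59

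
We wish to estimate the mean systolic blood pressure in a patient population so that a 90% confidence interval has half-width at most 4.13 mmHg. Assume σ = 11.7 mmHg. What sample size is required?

n = 22

For a mean, the margin of error is E = z·σ/√n, so n = (zσ/E)².
At 90% confidence, z = 1.645.
n = (1.645 × 11.7 / 4.13)² = 21.72
Round up: n = 22.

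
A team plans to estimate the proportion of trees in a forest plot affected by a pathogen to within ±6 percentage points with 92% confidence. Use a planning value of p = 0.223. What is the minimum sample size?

For a proportion with margin E = 0.06 at 92% confidence, z = 1.751.
n = p̂(1−p̂)(z/E)² = 0.223 × 0.777 × (1.751/0.06)² = 147.57
Round up: n = 148.

148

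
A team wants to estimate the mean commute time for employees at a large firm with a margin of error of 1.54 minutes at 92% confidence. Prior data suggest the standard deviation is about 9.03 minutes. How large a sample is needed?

For a mean, the margin of error is E = z·σ/√n, so n = (zσ/E)².
At 92% confidence, z = 1.751.
n = (1.751 × 9.03 / 1.54)² = 105.42
Round up: n = 106.

106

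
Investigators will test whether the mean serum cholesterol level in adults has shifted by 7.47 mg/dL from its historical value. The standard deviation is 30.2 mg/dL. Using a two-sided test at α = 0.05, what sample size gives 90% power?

n = 172

For a one-sample z-test, n = ((z_{α/2} + z_β)·σ/δ)².
z_{α/2} = 1.960 (two-sided α = 0.05); z_β = 1.282 (power 90% → β = 0.1).
n = (3.242 × 30.2 / 7.47)² = 171.79
Round up: n = 172.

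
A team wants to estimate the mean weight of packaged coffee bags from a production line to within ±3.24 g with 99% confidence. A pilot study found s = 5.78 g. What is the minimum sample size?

For a mean, the margin of error is E = z·σ/√n, so n = (zσ/E)².
At 99% confidence, z = 2.576.
n = (2.576 × 5.78 / 3.24)² = 21.12
Round up: n = 22.

22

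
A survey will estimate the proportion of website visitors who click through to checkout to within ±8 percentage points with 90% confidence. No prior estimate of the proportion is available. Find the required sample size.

For a proportion with margin E = 0.08 at 90% confidence, z = 1.645.
With no prior estimate, use p = 0.5, which maximizes p(1−p) at 0.25.
n = 0.25 × (z/E)² = 0.25 × (1.645/0.08)² = 105.70
Round up: n = 106.

106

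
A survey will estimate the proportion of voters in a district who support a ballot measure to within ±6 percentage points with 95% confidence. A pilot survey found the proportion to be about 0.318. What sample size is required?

232

For a proportion with margin E = 0.06 at 95% confidence, z = 1.960.
n = p̂(1−p̂)(z/E)² = 0.318 × 0.682 × (1.960/0.06)² = 231.43
Round up: n = 232.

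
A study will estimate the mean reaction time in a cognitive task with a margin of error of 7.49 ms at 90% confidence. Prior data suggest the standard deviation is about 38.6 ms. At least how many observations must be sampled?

For a mean, the margin of error is E = z·σ/√n, so n = (zσ/E)².
At 90% confidence, z = 1.645.
n = (1.645 × 38.6 / 7.49)² = 71.87
Round up: n = 72.

72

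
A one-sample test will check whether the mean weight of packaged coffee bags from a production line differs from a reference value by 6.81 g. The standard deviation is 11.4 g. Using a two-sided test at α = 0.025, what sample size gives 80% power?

27

For a one-sample z-test, n = ((z_{α/2} + z_β)·σ/δ)².
z_{α/2} = 2.241 (two-sided α = 0.025); z_β = 0.842 (power 80% → β = 0.2).
n = (3.083 × 11.4 / 6.81)² = 26.64
Round up: n = 27.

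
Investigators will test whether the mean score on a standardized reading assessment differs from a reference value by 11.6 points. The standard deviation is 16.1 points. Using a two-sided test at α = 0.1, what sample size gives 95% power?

n = 21

For a one-sample z-test, n = ((z_{α/2} + z_β)·σ/δ)².
z_{α/2} = 1.645 (two-sided α = 0.1); z_β = 1.645 (power 95% → β = 0.05).
n = (3.290 × 16.1 / 11.6)² = 20.85
Round up: n = 21.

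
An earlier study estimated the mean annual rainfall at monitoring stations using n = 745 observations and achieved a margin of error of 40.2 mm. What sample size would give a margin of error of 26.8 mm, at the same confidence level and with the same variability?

1677

Margin of error scales as 1/√n, so n₂ = n₁·(E₁/E₂)².
n₂ = 745 × (40.2/26.8)² = 745 × 2.25 = 1676.25
Round up: n₂ = 1677.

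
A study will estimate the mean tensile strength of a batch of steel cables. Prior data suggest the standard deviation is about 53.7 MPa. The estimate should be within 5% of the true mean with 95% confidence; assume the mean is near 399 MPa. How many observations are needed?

28

For a mean, the margin of error is E = z·σ/√n, so n = (zσ/E)².
At 95% confidence, z = 1.960.
E = 5% of 399 = 19.95 MPa.
n = (1.960 × 53.7 / 19.95)² = 27.83
Round up: n = 28.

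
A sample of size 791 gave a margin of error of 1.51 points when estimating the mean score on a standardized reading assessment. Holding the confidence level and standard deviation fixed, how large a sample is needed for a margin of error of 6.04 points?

50

Margin of error scales as 1/√n, so n₂ = n₁·(E₁/E₂)².
n₂ = 791 × (1.51/6.04)² = 791 × 0.0625 = 49.44
Round up: n₂ = 50.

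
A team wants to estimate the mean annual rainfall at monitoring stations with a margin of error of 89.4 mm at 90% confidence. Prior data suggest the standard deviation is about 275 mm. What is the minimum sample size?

n = 26

For a mean, the margin of error is E = z·σ/√n, so n = (zσ/E)².
At 90% confidence, z = 1.645.
n = (1.645 × 275 / 89.4)² = 25.60
Round up: n = 26.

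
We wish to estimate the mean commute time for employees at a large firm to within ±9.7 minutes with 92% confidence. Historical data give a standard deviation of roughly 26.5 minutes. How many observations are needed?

For a mean, the margin of error is E = z·σ/√n, so n = (zσ/E)².
At 92% confidence, z = 1.751.
n = (1.751 × 26.5 / 9.7)² = 22.88
Round up: n = 23.

23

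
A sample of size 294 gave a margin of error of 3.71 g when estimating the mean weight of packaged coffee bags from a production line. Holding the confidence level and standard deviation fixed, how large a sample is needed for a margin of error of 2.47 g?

664

Margin of error scales as 1/√n, so n₂ = n₁·(E₁/E₂)².
n₂ = 294 × (3.71/2.47)² = 294 × 2.256 = 663.26
Round up: n₂ = 664.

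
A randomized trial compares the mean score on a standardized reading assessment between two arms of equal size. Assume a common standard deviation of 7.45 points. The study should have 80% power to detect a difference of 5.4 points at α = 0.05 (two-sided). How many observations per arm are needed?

30 per group

For two equal groups, n per group = 2·((z_{α/2} + z_β)·σ/δ)².
z_{α/2} = 1.960; z_β = 0.842 (power 80%).
n = 2 × (2.802 × 7.45 / 5.4)² = 2 × 14.94 = 29.88
Round up: n = 30 per group.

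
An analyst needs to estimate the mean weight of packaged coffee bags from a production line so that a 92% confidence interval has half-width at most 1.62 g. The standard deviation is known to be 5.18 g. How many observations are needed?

32

For a mean, the margin of error is E = z·σ/√n, so n = (zσ/E)².
At 92% confidence, z = 1.751.
n = (1.751 × 5.18 / 1.62)² = 31.35
Round up: n = 32.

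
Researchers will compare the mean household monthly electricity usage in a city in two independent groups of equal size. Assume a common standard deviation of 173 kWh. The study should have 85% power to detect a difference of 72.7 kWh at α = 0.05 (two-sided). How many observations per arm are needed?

102 per group

For two equal groups, n per group = 2·((z_{α/2} + z_β)·σ/δ)².
z_{α/2} = 1.960; z_β = 1.036 (power 85%).
n = 2 × (2.996 × 173 / 72.7)² = 2 × 50.83 = 101.66
Round up: n = 102 per group.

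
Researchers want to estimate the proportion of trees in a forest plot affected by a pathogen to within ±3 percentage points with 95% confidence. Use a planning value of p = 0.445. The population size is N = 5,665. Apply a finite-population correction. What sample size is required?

889

For a proportion with margin E = 0.03 at 95% confidence, z = 1.960.
n = p̂(1−p̂)(z/E)² = 0.445 × 0.555 × (1.960/0.03)² = 1054.20 — call this n₀.
Finite-population correction with N = 5,665: n = n₀ / (1 + (n₀−1)/N) = 1054.20 / 1.186 = 888.87
Round up: n = 889.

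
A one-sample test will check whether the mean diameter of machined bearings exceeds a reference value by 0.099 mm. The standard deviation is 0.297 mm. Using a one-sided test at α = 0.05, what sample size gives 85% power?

For a one-sample z-test, n = ((z_α + z_β)·σ/δ)².
z_α = 1.645 (one-sided α = 0.05); z_β = 1.036 (power 85% → β = 0.15).
n = (2.681 × 0.297 / 0.099)² = 64.69
Round up: n = 65.

n = 65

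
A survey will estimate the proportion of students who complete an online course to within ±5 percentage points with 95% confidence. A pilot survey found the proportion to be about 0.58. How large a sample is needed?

For a proportion with margin E = 0.05 at 95% confidence, z = 1.960.
n = p̂(1−p̂)(z/E)² = 0.58 × 0.42 × (1.960/0.05)² = 374.33
Round up: n = 375.

n = 375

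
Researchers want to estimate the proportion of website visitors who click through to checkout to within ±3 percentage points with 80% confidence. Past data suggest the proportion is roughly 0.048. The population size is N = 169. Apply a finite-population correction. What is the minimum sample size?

57

For a proportion with margin E = 0.03 at 80% confidence, z = 1.282.
n = p̂(1−p̂)(z/E)² = 0.048 × 0.952 × (1.282/0.03)² = 83.45 — call this n₀.
Finite-population correction with N = 169: n = n₀ / (1 + (n₀−1)/N) = 83.45 / 1.488 = 56.08
Round up: n = 57.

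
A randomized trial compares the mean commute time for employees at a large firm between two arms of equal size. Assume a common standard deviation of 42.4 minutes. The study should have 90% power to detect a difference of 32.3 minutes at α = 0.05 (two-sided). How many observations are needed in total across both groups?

For two equal groups, n per group = 2·((z_{α/2} + z_β)·σ/δ)².
z_{α/2} = 1.960; z_β = 1.282 (power 90%).
n = 2 × (3.242 × 42.4 / 32.3)² = 2 × 18.11 = 36.22
Round up: n = 37 per group.
Total across both groups: 2 × 37 = 74.

74 total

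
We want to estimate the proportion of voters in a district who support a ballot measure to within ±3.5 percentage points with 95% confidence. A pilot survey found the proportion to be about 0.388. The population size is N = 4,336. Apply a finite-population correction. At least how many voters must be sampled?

636

For a proportion with margin E = 0.035 at 95% confidence, z = 1.960.
n = p̂(1−p̂)(z/E)² = 0.388 × 0.612 × (1.960/0.035)² = 744.66 — call this n₀.
Finite-population correction with N = 4,336: n = n₀ / (1 + (n₀−1)/N) = 744.66 / 1.172 = 635.38
Round up: n = 636.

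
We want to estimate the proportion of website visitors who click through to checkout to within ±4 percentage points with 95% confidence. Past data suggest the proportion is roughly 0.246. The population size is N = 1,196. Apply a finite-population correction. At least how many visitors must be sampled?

325

For a proportion with margin E = 0.04 at 95% confidence, z = 1.960.
n = p̂(1−p̂)(z/E)² = 0.246 × 0.754 × (1.960/0.04)² = 445.35 — call this n₀.
Finite-population correction with N = 1,196: n = n₀ / (1 + (n₀−1)/N) = 445.35 / 1.372 = 324.60
Round up: n = 325.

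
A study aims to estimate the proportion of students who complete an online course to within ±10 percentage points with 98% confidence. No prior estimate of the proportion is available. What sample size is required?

For a proportion with margin E = 0.1 at 98% confidence, z = 2.326.
With no prior estimate, use p = 0.5, which maximizes p(1−p) at 0.25.
n = 0.25 × (z/E)² = 0.25 × (2.326/0.1)² = 135.26
Round up: n = 136.

n = 136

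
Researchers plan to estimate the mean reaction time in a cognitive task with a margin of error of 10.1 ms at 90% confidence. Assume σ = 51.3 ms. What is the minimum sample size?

70

For a mean, the margin of error is E = z·σ/√n, so n = (zσ/E)².
At 90% confidence, z = 1.645.
n = (1.645 × 51.3 / 10.1)² = 69.81
Round up: n = 70.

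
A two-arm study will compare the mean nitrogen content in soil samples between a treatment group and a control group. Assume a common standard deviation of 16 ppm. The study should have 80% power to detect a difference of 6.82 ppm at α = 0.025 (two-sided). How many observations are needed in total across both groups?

210 total

For two equal groups, n per group = 2·((z_{α/2} + z_β)·σ/δ)².
z_{α/2} = 2.241; z_β = 0.842 (power 80%).
n = 2 × (3.083 × 16 / 6.82)² = 2 × 52.31 = 104.62
Round up: n = 105 per group.
Total across both groups: 2 × 105 = 210.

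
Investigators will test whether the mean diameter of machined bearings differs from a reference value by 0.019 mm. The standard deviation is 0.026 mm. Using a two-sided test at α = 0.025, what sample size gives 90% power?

24

For a one-sample z-test, n = ((z_{α/2} + z_β)·σ/δ)².
z_{α/2} = 2.241 (two-sided α = 0.025); z_β = 1.282 (power 90% → β = 0.1).
n = (3.523 × 0.026 / 0.019)² = 23.24
Round up: n = 24.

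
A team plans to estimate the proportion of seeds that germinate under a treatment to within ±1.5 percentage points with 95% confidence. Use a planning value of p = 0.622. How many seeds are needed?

For a proportion with margin E = 0.015 at 95% confidence, z = 1.960.
n = p̂(1−p̂)(z/E)² = 0.622 × 0.378 × (1.960/0.015)² = 4014.32
Round up: n = 4015.

4015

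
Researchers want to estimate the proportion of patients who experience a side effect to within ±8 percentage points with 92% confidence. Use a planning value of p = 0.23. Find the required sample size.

85

For a proportion with margin E = 0.08 at 92% confidence, z = 1.751.
n = p̂(1−p̂)(z/E)² = 0.23 × 0.77 × (1.751/0.08)² = 84.84
Round up: n = 85.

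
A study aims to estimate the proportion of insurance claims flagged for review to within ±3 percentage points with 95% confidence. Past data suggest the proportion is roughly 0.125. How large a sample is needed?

For a proportion with margin E = 0.03 at 95% confidence, z = 1.960.
n = p̂(1−p̂)(z/E)² = 0.125 × 0.875 × (1.960/0.03)² = 466.86
Round up: n = 467.

n = 467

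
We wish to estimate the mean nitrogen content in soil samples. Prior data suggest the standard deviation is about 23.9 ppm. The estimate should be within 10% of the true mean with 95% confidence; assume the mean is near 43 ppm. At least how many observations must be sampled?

119

For a mean, the margin of error is E = z·σ/√n, so n = (zσ/E)².
At 95% confidence, z = 1.960.
E = 10% of 43 = 4.3 ppm.
n = (1.960 × 23.9 / 4.3)² = 118.68
Round up: n = 119.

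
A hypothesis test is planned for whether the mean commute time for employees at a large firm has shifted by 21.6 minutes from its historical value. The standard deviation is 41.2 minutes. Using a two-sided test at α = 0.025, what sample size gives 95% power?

55

For a one-sample z-test, n = ((z_{α/2} + z_β)·σ/δ)².
z_{α/2} = 2.241 (two-sided α = 0.025); z_β = 1.645 (power 95% → β = 0.05).
n = (3.886 × 41.2 / 21.6)² = 54.94
Round up: n = 55.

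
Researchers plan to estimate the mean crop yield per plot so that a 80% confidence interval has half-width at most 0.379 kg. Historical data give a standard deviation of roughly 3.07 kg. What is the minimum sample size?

108

For a mean, the margin of error is E = z·σ/√n, so n = (zσ/E)².
At 80% confidence, z = 1.282.
n = (1.282 × 3.07 / 0.379)² = 107.84
Round up: n = 108.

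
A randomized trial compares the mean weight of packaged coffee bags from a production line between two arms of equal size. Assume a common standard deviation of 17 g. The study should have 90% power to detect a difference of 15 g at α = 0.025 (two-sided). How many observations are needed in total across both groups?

64 total

For two equal groups, n per group = 2·((z_{α/2} + z_β)·σ/δ)².
z_{α/2} = 2.241; z_β = 1.282 (power 90%).
n = 2 × (3.523 × 17 / 15)² = 2 × 15.94 = 31.88
Round up: n = 32 per group.
Total across both groups: 2 × 32 = 64.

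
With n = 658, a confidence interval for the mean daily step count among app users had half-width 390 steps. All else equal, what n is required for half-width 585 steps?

Margin of error scales as 1/√n, so n₂ = n₁·(E₁/E₂)².
n₂ = 658 × (390/585)² = 658 × 0.4444 = 292.42
Round up: n₂ = 293.

n = 293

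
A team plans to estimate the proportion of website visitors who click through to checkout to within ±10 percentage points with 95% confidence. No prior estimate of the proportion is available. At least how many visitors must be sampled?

97

For a proportion with margin E = 0.1 at 95% confidence, z = 1.960.
With no prior estimate, use p = 0.5, which maximizes p(1−p) at 0.25.
n = 0.25 × (z/E)² = 0.25 × (1.960/0.1)² = 96.04
Round up: n = 97.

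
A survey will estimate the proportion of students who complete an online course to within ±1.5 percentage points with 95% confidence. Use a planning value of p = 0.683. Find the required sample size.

3697

For a proportion with margin E = 0.015 at 95% confidence, z = 1.960.
n = p̂(1−p̂)(z/E)² = 0.683 × 0.317 × (1.960/0.015)² = 3696.66
Round up: n = 3697.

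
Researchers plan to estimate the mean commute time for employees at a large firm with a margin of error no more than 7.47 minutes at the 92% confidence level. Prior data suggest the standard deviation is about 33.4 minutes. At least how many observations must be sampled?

62

For a mean, the margin of error is E = z·σ/√n, so n = (zσ/E)².
At 92% confidence, z = 1.751.
n = (1.751 × 33.4 / 7.47)² = 61.29
Round up: n = 62.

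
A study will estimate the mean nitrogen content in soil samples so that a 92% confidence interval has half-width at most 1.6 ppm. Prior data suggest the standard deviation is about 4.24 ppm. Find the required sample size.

For a mean, the margin of error is E = z·σ/√n, so n = (zσ/E)².
At 92% confidence, z = 1.751.
n = (1.751 × 4.24 / 1.6)² = 21.53
Round up: n = 22.

22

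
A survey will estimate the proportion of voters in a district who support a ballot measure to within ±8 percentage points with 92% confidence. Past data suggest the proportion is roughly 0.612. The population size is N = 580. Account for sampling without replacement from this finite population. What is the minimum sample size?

For a proportion with margin E = 0.08 at 92% confidence, z = 1.751.
n = p̂(1−p̂)(z/E)² = 0.612 × 0.388 × (1.751/0.08)² = 113.76 — call this n₀.
Finite-population correction with N = 580: n = n₀ / (1 + (n₀−1)/N) = 113.76 / 1.194 = 95.28
Round up: n = 96.

96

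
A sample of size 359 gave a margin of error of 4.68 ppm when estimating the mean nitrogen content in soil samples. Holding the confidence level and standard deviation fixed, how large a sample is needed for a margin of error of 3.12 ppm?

Margin of error scales as 1/√n, so n₂ = n₁·(E₁/E₂)².
n₂ = 359 × (4.68/3.12)² = 359 × 2.25 = 807.75
Round up: n₂ = 808.

808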